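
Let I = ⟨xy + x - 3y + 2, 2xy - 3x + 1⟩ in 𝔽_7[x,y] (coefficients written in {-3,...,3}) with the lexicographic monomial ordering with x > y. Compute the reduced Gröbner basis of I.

This is the nonlinear analogue of row-reducing a linear system.

f_1 = xy + x - 3y + 2, LT = xy.
f_2 = 2xy - 3x + 1, LT = xy.

S(f_1,f_2): lcm = xy. S = -x - 3y - 2.
  leading term x: no divisor's leading term divides it; move -x to the remainder.
  leading term y: no divisor's leading term divides it; move -3y to the remainder.
  leading term 1: no divisor's leading term divides it; move -2 to the remainder.
  remainder -x - 3y - 2 ≠ 0; add g_3 = -x - 3y - 2 to the basis.

S(f_1,g_3): lcm = xy. S = x - 3y² + 2y + 2.
  leading term x: subtract (-1)·g_3 from x - 3y² + 2y + 2 → -3y² - y
  leading term y²: no divisor's leading term divides it; move -3y² to the remainder.
  leading term y: no divisor's leading term divides it; move -y to the remainder.
  remainder -3y² - y ≠ 0; add g_4 = -3y² - y to the basis.

The other S-polynomials (S(f_2,g_3), S(f_1,g_4), S(f_2,g_4), S(g_3,g_4)) all reduce to 0 modulo the current basis, so we have a Gröbner basis.
Inter-reduce: drop elements whose leading term is divisible by another's, tail-reduce, and make monic.

G = {x + 3y + 2, y² - 2y}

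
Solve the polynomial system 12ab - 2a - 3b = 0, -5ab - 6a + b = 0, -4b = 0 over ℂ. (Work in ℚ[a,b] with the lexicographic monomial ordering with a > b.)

Compute a lex Gröbner basis by Buchberger's algorithm.
f_1 = 12ab - 2a - 3b, LT = ab.
f_2 = -5ab - 6a + b, LT = ab.
f_3 = -4b, LT = b.

S(f_1,f_2): lcm = ab. S = -41/30a - 1/20b.
  reduce S modulo (f_1, f_2, f_3):
  remainder -41/30a ≠ 0; add h_4 = -41/30a to the basis.

The other S-polynomials (S(f_1,f_3), S(f_2,f_3), S(f_1,h_4), S(f_2,h_4), S(f_3,h_4)) all reduce to 0 modulo the current basis, so we have a Gröbner basis.
Inter-reduce: drop elements whose leading term is divisible by another's, tail-reduce, and make monic.
Reduced Gröbner basis: {a, b}.

A lex Gröbner basis eliminates variables successively. Here b depends only on b, with roots {0}; lifting each root through the earlier basis elements recovers the full solutions.
  b = 0: the earlier basis element becomes a = 0, giving a = 0 — point (0, 0).

{(0, 0)}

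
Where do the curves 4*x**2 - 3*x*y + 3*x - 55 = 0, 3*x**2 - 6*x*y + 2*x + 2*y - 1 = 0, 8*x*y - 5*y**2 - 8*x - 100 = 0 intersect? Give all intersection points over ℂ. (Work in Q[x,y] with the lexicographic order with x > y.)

Compute a lex Gröbner basis by Buchberger's algorithm.
f_1 = 4*x**2 - 3*x*y + 3*x - 55, LT = x**2.
f_2 = 3*x**2 - 6*x*y + 2*x + 2*y - 1, LT = x**2.
f_3 = 8*x*y - 8*x - 5*y**2 - 100, LT = x*y.

S(f_1,f_2): lcm = x**2. S = 5/4*x*y + 1/12*x - 2/3*y - 161/12.
  leading term x*y: subtract (5/32)·f_3 from 5/4*x*y + 1/12*x - 2/3*y - 161/12 → 4/3*x + 25/32*y**2 - 2/3*y + 53/24
  leading term x: no divisor's leading term divides it; move 4/3*x to the remainder.
  leading term y**2: no divisor's leading term divides it; move 25/32*y**2 to the remainder.
  leading term y: no divisor's leading term divides it; move -2/3*y to the remainder.
  leading term 1: no divisor's leading term divides it; move 53/24 to the remainder.
  remainder 4/3*x + 25/32*y**2 - 2/3*y + 53/24 ≠ 0; add h_4 = 4/3*x + 25/32*y**2 - 2/3*y + 53/24 to the basis.

S(f_1,f_3): lcm = x**2*y. S = x**2 - 1/8*x*y**2 + 3/4*x*y + 25/2*x - 55/4*y.
  leading term x**2: subtract (1/4)·f_1 from x**2 - 1/8*x*y**2 + 3/4*x*y + 25/2*x - 55/4*y → -1/8*x*y**2 + 3/2*x*y + 47/4*x - 55/4*y + 55/4
  leading term x*y**2: subtract (-1/64*y)·f_3 from -1/8*x*y**2 + 3/2*x*y + 47/4*x - 55/4*y + 55/4 → 11/8*x*y + 47/4*x - 5/64*y**3 - 245/16*y + 55/4
  leading term x*y: subtract (11/64)·f_3 from 11/8*x*y + 47/4*x - 5/64*y**3 - 245/16*y + 55/4 → 105/8*x - 5/64*y**3 + 55/64*y**2 - 245/16*y + 495/16
  leading term x: subtract (315/32)·h_4 from 105/8*x - 5/64*y**3 + 55/64*y**2 - 245/16*y + 495/16 → -5/64*y**3 - 6995/1024*y**2 - 35/4*y + 2355/256
  leading term y**3: no divisor's leading term divides it; move -5/64*y**3 to the remainder.
  leading term y**2: no divisor's leading term divides it; move -6995/1024*y**2 to the remainder.
  leading term y: no divisor's leading term divides it; move -35/4*y to the remainder.
  leading term 1: no divisor's leading term divides it; move 2355/256 to the remainder.
  remainder -5/64*y**3 - 6995/1024*y**2 - 35/4*y + 2355/256 ≠ 0; add h_5 = -5/64*y**3 - 6995/1024*y**2 - 35/4*y + 2355/256 to the basis.

S(f_2,f_3): lcm = x**2*y. S = x**2 - 11/8*x*y**2 + 2/3*x*y + 25/2*x + 2/3*y**2 - 1/3*y.
  leading term x**2: subtract (1/4)·f_1 from x**2 - 11/8*x*y**2 + 2/3*x*y + 25/2*x + 2/3*y**2 - 1/3*y → -11/8*x*y**2 + 17/12*x*y + 47/4*x + 2/3*y**2 - 1/3*y + 55/4
  leading term x*y**2: subtract (-11/64*y)·f_3 from -11/8*x*y**2 + 17/12*x*y + 47/4*x + 2/3*y**2 - 1/3*y + 55/4 → 1/24*x*y + 47/4*x - 55/64*y**3 + 2/3*y**2 - 841/48*y + 55/4
  leading term x*y: subtract (1/192)·f_3 from 1/24*x*y + 47/4*x - 55/64*y**3 + 2/3*y**2 - 841/48*y + 55/4 → 283/24*x - 55/64*y**3 + 133/192*y**2 - 841/48*y + 685/48
  leading term x: subtract (283/32)·h_4 from 283/24*x - 55/64*y**3 + 133/192*y**2 - 841/48*y + 685/48 → -55/64*y**3 - 19097/3072*y**2 - 93/8*y - 4039/768
  leading term y**3: subtract (11)·h_5 from -55/64*y**3 - 19097/3072*y**2 - 93/8*y - 4039/768 → 105869/1536*y**2 + 677/8*y - 40877/384
  leading term y**2: no divisor's leading term divides it; move 105869/1536*y**2 to the remainder.
  leading term y: no divisor's leading term divides it; move 677/8*y to the remainder.
  leading term 1: no divisor's leading term divides it; move -40877/384 to the remainder.
  remainder 105869/1536*y**2 + 677/8*y - 40877/384 ≠ 0; add h_6 = 105869/1536*y**2 + 677/8*y - 40877/384 to the basis.

S(f_1,h_4): lcm = x**2. S = -75/128*x*y**2 - 1/4*x*y - 29/32*x - 55/4.
  leading term x*y**2: subtract (-75/1024*y)·f_3 from -75/128*x*y**2 - 1/4*x*y - 29/32*x - 55/4 → -107/128*x*y - 29/32*x - 375/1024*y**3 - 1875/256*y - 55/4
  leading term x*y: subtract (-107/1024)·f_3 from -107/128*x*y - 29/32*x - 375/1024*y**3 - 1875/256*y - 55/4 → -223/128*x - 375/1024*y**3 - 535/1024*y**2 - 1875/256*y - 6195/256
  leading term x: subtract (-669/512)·h_4 from -223/128*x - 375/1024*y**3 - 535/1024*y**2 - 1875/256*y - 6195/256 → -375/1024*y**3 + 8165/16384*y**2 - 1049/128*y - 87301/4096
  leading term y**3: subtract (75/16)·h_5 from -375/1024*y**3 + 8165/16384*y**2 - 1049/128*y - 87301/4096 → 266395/8192*y**2 + 4201/128*y - 131963/2048
  leading term y**2: subtract (799185/1693904)·h_6 from 266395/8192*y**2 + 4201/128*y - 131963/2048 → -3009143/423476*y - 3009143/211738
  leading term y: no divisor's leading term divides it; move -3009143/423476*y to the remainder.
  leading term 1: no divisor's leading term divides it; move -3009143/211738 to the remainder.
  remainder -3009143/423476*y - 3009143/211738 ≠ 0; add h_7 = -3009143/423476*y - 3009143/211738 to the basis.

The other S-polynomials (S(f_2,h_4), S(f_3,h_4), S(f_1,h_5), S(f_2,h_5), S(f_3,h_5), S(h_4,h_5), S(f_1,h_6), S(f_2,h_6), S(f_3,h_6), S(h_4,h_6), S(h_5,h_6), S(f_1,h_7), S(f_2,h_7), S(f_3,h_7), S(h_4,h_7), S(h_5,h_7), S(h_6,h_7)) all reduce to 0 modulo the current basis, so we have a Gröbner basis.
Inter-reduce: drop elements whose leading term is divisible by another's, tail-reduce, and make monic.
Reduced Gröbner basis: {x + 5, y + 2}.

Elimination: the polynomial y + 2 lies in the elimination ideal for y, so y ∈ {-2}. For each such y, the remaining basis elements (now univariate) give the rest of the solution.
  y = -2: the earlier basis element becomes x + 5 = 0, giving x = -5 — point (-5, -2).
This is the nonlinear analogue of row-reducing a linear system.

{(-5, -2)}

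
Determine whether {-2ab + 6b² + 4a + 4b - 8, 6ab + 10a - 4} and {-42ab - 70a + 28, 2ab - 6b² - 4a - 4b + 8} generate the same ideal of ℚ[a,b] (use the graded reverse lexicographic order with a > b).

Two ideals are equal iff their reduced Gröbner bases coincide (the reduced basis is unique for a fixed ordering).
Buchberger on the first generating set:
f_1 = -2ab + 6b² + 4a + 4b - 8, LT = ab.
f_2 = 6ab + 10a - 4, LT = ab.

S(f_1,f_2): lcm = ab. S = -3b² - 11/3a - 2b + 14/3.
  reduce S modulo (f_1, f_2):
  remainder -3b² - 11/3a - 2b + 14/3 ≠ 0; add g_3 = -3b² - 11/3a - 2b + 14/3 to the basis.

S(f_1,g_3): lcm = ab². S = -3b³ - 11/9a² - 8/3ab - 2b² + 14/9a + 4b.
  reduce S modulo (f_1, f_2, g_3):
  remainder -11/9a² - 1/9a - ⅔b + ⅔ ≠ 0; add g_4 = -11/9a² - 1/9a - ⅔b + ⅔ to the basis.

The other S-polynomials (S(f_2,g_3), S(f_1,g_4), S(f_2,g_4), S(g_3,g_4)) all reduce to 0 modulo the current basis, so we have a Gröbner basis.
Inter-reduce: drop elements whose leading term is divisible by another's, tail-reduce, and make monic.
Reduced Gröbner basis: {a² + 1/11a + 6/11b - 6/11, ab + 5/3a - ⅔, b² + 11/9a + ⅔b - 14/9}.

Buchberger on the second generating set:
h_1 = -42ab - 70a + 28, LT = ab.
h_2 = 2ab - 6b² - 4a - 4b + 8, LT = ab.

S(h_1,h_2): lcm = ab. S = 3b² + 11/3a + 2b - 14/3.
  reduce S modulo (h_1, h_2):
  remainder 3b² + 11/3a + 2b - 14/3 ≠ 0; add k_3 = 3b² + 11/3a + 2b - 14/3 to the basis.

S(h_1,k_3): lcm = ab². S = -11/9a² + ab + 14/9a - ⅔b.
  reduce S modulo (h_1, h_2, k_3):
  remainder -11/9a² - 1/9a - ⅔b + ⅔ ≠ 0; add k_4 = -11/9a² - 1/9a - ⅔b + ⅔ to the basis.

The other S-polynomials (S(h_2,k_3), S(h_1,k_4), S(h_2,k_4), S(k_3,k_4)) all reduce to 0 modulo the current basis, so we have a Gröbner basis.
Inter-reduce: drop elements whose leading term is divisible by another's, tail-reduce, and make monic.
Reduced Gröbner basis: {a² + 1/11a + 6/11b - 6/11, ab + 5/3a - ⅔, b² + 11/9a + ⅔b - 14/9}.

The two bases agree; hence the ideals are identical.

Yes, the ideals are equal.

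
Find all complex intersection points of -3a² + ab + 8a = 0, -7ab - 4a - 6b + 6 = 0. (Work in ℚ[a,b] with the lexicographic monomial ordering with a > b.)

Compute a lex Gröbner basis by Buchberger's algorithm.
f_1 = -3a² + ab + 8a, LT = a².
f_2 = -7ab - 4a - 6b + 6, LT = ab.

S(f_1,f_2): lcm = a²b. S = -4/7a² - ⅓ab² - 74/21ab + 6/7a.
  reduce S modulo (f_1, f_2):
  remainder 66/49a + 2/7b² + 134/49b - 148/49 ≠ 0; add h_3 = 66/49a + 2/7b² + 134/49b - 148/49 to the basis.

S(f_2,h_3): lcm = ab. S = 4/7a - 7/33b³ - 67/33b² + 716/231b - 6/7.
  reduce S modulo (f_1, f_2, h_3):
  remainder -7/33b³ - 71/33b² + 64/33b + 14/33 ≠ 0; add h_4 = -7/33b³ - 71/33b² + 64/33b + 14/33 to the basis.

The other S-polynomials (S(f_1,h_3), S(f_1,h_4), S(f_2,h_4), S(h_3,h_4)) all reduce to 0 modulo the current basis, so we have a Gröbner basis.
Inter-reduce: drop elements whose leading term is divisible by another's, tail-reduce, and make monic.
Reduced Gröbner basis: {a + 7/33b² + 67/33b - 74/33, b³ + 71/7b² - 64/7b - 2}.

Since the basis is lex-ordered, b³ + 71/7b² - 64/7b - 2 is univariate in b. Its roots are {1, -39/7 - sqrt(1423)/7, -39/7 + sqrt(1423)/7}. Back-substituting each root into the other basis elements fixes the other coordinates.
  b = 1: the earlier basis element becomes a = 0, giving a = 0 — point (0, 1).
  b = -39/7 - sqrt(1423)/7: the earlier basis element becomes a - 17/21 + sqrt(1423)/21 = 0, giving a = 17/21 - sqrt(1423)/21 — point (17/21 - sqrt(1423)/21, -39/7 - sqrt(1423)/7).
  b = -39/7 + sqrt(1423)/7: the earlier basis element becomes a - sqrt(1423)/21 - 17/21 = 0, giving a = 17/21 + sqrt(1423)/21 — point (17/21 + sqrt(1423)/21, -39/7 + sqrt(1423)/7).

{(0, 1), (17/21 - sqrt(1423)/21, -39/7 - sqrt(1423)/7), (17/21 + sqrt(1423)/21, -39/7 + sqrt(1423)/7)}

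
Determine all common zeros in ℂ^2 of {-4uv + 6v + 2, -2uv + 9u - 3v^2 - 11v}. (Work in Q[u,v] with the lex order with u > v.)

Compute a lex Gröbner basis by Buchberger's algorithm.
f_1 = -4uv + 6v + 2, LT = uv.
f_2 = -2uv + 9u - 3v^2 - 11v, LT = uv.

S(f_1,f_2): lcm = uv. S = 9/2u - 3/2v^2 - 7v - 1/2.
  leading term u: no divisor's leading term divides it; move 9/2u to the remainder.
  leading term v^2: no divisor's leading term divides it; move -3/2v^2 to the remainder.
  leading term v: no divisor's leading term divides it; move -7v to the remainder.
  leading term 1: no divisor's leading term divides it; move -1/2 to the remainder.
  remainder 9/2u - 3/2v^2 - 7v - 1/2 ≠ 0; add h_3 = 9/2u - 3/2v^2 - 7v - 1/2 to the basis.

S(f_1,h_3): lcm = uv. S = 1/3v^3 + 14/9v^2 - 25/18v - 1/2.
  leading term v^3: no divisor's leading term divides it; move 1/3v^3 to the remainder.
  leading term v^2: no divisor's leading term divides it; move 14/9v^2 to the remainder.
  leading term v: no divisor's leading term divides it; move -25/18v to the remainder.
  leading term 1: no divisor's leading term divides it; move -1/2 to the remainder.
  remainder 1/3v^3 + 14/9v^2 - 25/18v - 1/2 ≠ 0; add h_4 = 1/3v^3 + 14/9v^2 - 25/18v - 1/2 to the basis.

The other S-polynomials (S(f_2,h_3), S(f_1,h_4), S(f_2,h_4), S(h_3,h_4)) all reduce to 0 modulo the current basis, so we have a Gröbner basis.
Inter-reduce: drop elements whose leading term is divisible by another's, tail-reduce, and make monic.
Reduced Gröbner basis: {u - 1/3v^2 - 14/9v - 1/9, v^3 + 14/3v^2 - 25/6v - 3/2}.

A lex Gröbner basis eliminates variables successively. Here v^3 + 14/3v^2 - 25/6v - 3/2 depends only on v, with roots {1, -17/6 - sqrt(235)/6, -17/6 + sqrt(235)/6}; lifting each root through the earlier basis elements recovers the full solutions.
  v = 1: the earlier basis element becomes u - 2 = 0, giving u = 2 — point (2, 1).
  v = -17/6 - sqrt(235)/6: the earlier basis element becomes u - sqrt(235)/18 - 5/9 = 0, giving u = 5/9 + sqrt(235)/18 — point (5/9 + sqrt(235)/18, -17/6 - sqrt(235)/6).
  v = -17/6 + sqrt(235)/6: the earlier basis element becomes u - 5/9 + sqrt(235)/18 = 0, giving u = 5/9 - sqrt(235)/18 — point (5/9 - sqrt(235)/18, -17/6 + sqrt(235)/6).

{(2, 1), (5/9 + sqrt(235)/18, -17/6 - sqrt(235)/6), (5/9 - sqrt(235)/18, -17/6 + sqrt(235)/6)}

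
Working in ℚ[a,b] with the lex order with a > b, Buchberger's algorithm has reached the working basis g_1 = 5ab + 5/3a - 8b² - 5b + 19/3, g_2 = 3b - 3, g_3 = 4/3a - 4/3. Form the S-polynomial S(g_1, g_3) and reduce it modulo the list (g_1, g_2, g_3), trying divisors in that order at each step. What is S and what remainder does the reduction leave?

S(g_1, g_3) = ⅓a - 8/5b² + 19/15; remainder on division = 0.

lcm(LM(g_1), LM(g_3)) = ab.
S = (lcm/LT(g_1))·g_1 − (lcm/LT(g_3))·g_3 = ⅓a - 8/5b² + 19/15.
Reduce S modulo (g_1, g_2, g_3) in that order:
  leading term a: subtract (¼)·g_3 from ⅓a - 8/5b² + 19/15 → -8/5b² + 8/5
  leading term b²: subtract (-8/15b)·g_2 from -8/5b² + 8/5 → -8/5b + 8/5
  leading term b: subtract (-8/15)·g_2 from -8/5b + 8/5 → 0
The remainder is 0, so this S-polynomial contributes no new basis element.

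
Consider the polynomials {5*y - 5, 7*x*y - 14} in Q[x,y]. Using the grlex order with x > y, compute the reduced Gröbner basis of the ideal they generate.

G = {x - 2, y - 1}

This is the nonlinear analogue of row-reducing a linear system.

f_1 = 5*y - 5, LT = y.
f_2 = 7*x*y - 14, LT = x*y.

S(f_1,f_2): lcm = x*y. S = -x + 2.
  leading term x: no divisor's leading term divides it; move -x to the remainder.
  leading term 1: no divisor's leading term divides it; move 2 to the remainder.
  remainder -x + 2 ≠ 0; add g_3 = -x + 2 to the basis.

S(f_1,g_3): leading monomials are coprime, so the S-polynomial reduces to 0 (Buchberger's first criterion).
S(f_2,g_3): lcm = x*y. S = 2*y - 2.
  leading term y: subtract (2/5)·f_1 from 2*y - 2 → 0
  remainder 0.

Every S-polynomial of the final basis reduces to 0, so we have a Gröbner basis.
Inter-reduce: drop elements whose leading term is divisible by another's, tail-reduce, and make monic.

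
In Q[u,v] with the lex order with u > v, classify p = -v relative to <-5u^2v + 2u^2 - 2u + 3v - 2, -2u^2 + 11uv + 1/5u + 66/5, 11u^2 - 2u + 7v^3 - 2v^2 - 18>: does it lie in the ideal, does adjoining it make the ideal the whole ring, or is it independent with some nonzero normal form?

Adjoining -v makes the ideal the whole ring: the system is inconsistent.

First compute the reduced Gröbner basis of I by Buchberger's algorithm.
f_1 = -5u^2v + 2u^2 - 2u + 3v - 2, LT = u^2v.
f_2 = -2u^2 + 11uv + 1/5u + 66/5, LT = u^2.
f_3 = 11u^2 - 2u + 7v^3 - 2v^2 - 18, LT = u^2.

S(f_1,f_2): lcm = u^2v. S = -2/5u^2 + 11/2uv^2 + 1/10uv + 2/5u + 6v + 2/5.
  reduce S modulo (f_1, f_2, f_3):
  remainder 11/2uv^2 - 21/10uv + 9/25u + 6v - 56/25 ≠ 0; add h_4 = 11/2uv^2 - 21/10uv + 9/25u + 6v - 56/25 to the basis.

S(f_1,f_3): lcm = u^2v. S = -2/5u^2 + 2/11uv + 2/5u - 7/11v^4 + 2/11v^3 + 57/55v + 2/5.
  reduce S modulo (f_1, f_2, f_3, h_4):
  remainder -111/55uv + 9/25u - 7/11v^4 + 2/11v^3 + 57/55v - 56/25 ≠ 0; add h_5 = -111/55uv + 9/25u - 7/11v^4 + 2/11v^3 + 57/55v - 56/25 to the basis.

S(f_2,f_3): lcm = u^2. S = -11/2uv + 9/110u - 7/11v^3 + 2/11v^2 - 273/55.
  reduce S modulo (f_1, f_2, f_3, h_4, h_5):
  remainder -366/407u + 385/222v^4 - 1382/1221v^3 + 2/11v^2 - 209/74v + 1393/1221 ≠ 0; add h_6 = -366/407u + 385/222v^4 - 1382/1221v^3 + 2/11v^2 - 209/74v + 1393/1221 to the basis.

S(f_1,h_4): lcm = u^2v^2. S = -1/55u^2v - 18/275u^2 - 38/55uv + 112/275u - 3/5v^2 + 2/5v.
  reduce S modulo (f_1, f_2, f_3, h_4, h_5, h_6):
  remainder 22771/30195v^4 - 55252/150975v^3 - 28031/50325v^2 - 42226/50325v + 152168/150975 ≠ 0; add h_7 = 22771/30195v^4 - 55252/150975v^3 - 28031/50325v^2 - 42226/50325v + 152168/150975 to the basis.

S(f_3,h_4): lcm = u^2v^2. S = 21/55u^2v - 18/275u^2 - 2/11uv^2 - 12/11uv + 112/275u + 7/11v^5 - 2/11v^4 - 18/11v^2.
  reduce S modulo (f_1, f_2, f_3, h_4, h_5, h_6, h_7):
  remainder 3359890431/6402115445v^3 - 2726595324/6402115445v^2 - 17461549449/32010577225v + 1299552174/2910052475 ≠ 0; add h_8 = 3359890431/6402115445v^3 - 2726595324/6402115445v^2 - 17461549449/32010577225v + 1299552174/2910052475 to the basis.

S(f_1,h_5): lcm = u^2v. S = -41/185u^2 - 35/111uv^4 + 10/111uv^3 + 19/37uv - 394/555u - 3/5v + 2/5.
  reduce S modulo (f_1, f_2, f_3, h_4, h_5, h_6, h_7, h_8):
  remainder -1618612576822/2054949379725v^2 + 2767848369876/3424915632875v - 210482225518/10274746898625 ≠ 0; add h_9 = -1618612576822/2054949379725v^2 + 2767848369876/3424915632875v - 210482225518/10274746898625 to the basis.

S(f_1,h_6): lcm = u^2v. S = -2/5u^2 + 4235/2196uv^5 - 691/549uv^4 + 37/183uv^3 - 2299/732uv^2 + 1393/1098uv + 2/5u - 3/5v + 2/5.
  reduce S modulo (f_1, f_2, f_3, h_4, h_5, h_6, h_7, h_8, h_9):
  remainder -5350577562752488/30854802245669375v + 5350577562752488/30854802245669375 ≠ 0; add h_10 = -5350577562752488/30854802245669375v + 5350577562752488/30854802245669375 to the basis.

The other S-polynomials (S(f_2,h_4), S(f_2,h_5), S(f_3,h_5), S(h_4,h_5), S(f_2,h_6), S(f_3,h_6), S(h_4,h_6), S(h_5,h_6), S(f_1,h_7), S(f_2,h_7), S(f_3,h_7), S(h_4,h_7), S(h_5,h_7), S(h_6,h_7), S(f_1,h_8), S(f_2,h_8), S(f_3,h_8), S(h_4,h_8), S(h_5,h_8), S(h_6,h_8), S(h_7,h_8), S(f_1,h_9), S(f_2,h_9), S(f_3,h_9), S(h_4,h_9), S(h_5,h_9), S(h_6,h_9), S(h_7,h_9), S(h_8,h_9), S(f_1,h_10), S(f_2,h_10), S(f_3,h_10), S(h_4,h_10), S(h_5,h_10), S(h_6,h_10), S(h_7,h_10), S(h_8,h_10), S(h_9,h_10)) all reduce to 0 modulo the current basis, so we have a Gröbner basis.
Inter-reduce: drop elements whose leading term is divisible by another's, tail-reduce, and make monic.
Reduced Gröbner basis: {u + 1, v - 1}.
Label its elements g_1 = u + 1, g_2 = v - 1.

Reduce p = -v modulo G:
  leading term v: subtract (-1)·g_2 from -v → -1
  leading term 1: no divisor's leading term divides it; move -1 to the remainder.
  normal form = -1.
The normal form is nonzero, so p ∉ I. Since p minus its normal form lies in I, I + (p) = I + (r) where r = -1; decide whether this ideal is the whole ring.
Here r = -1 is a nonzero constant, hence a unit: 1 ∈ I + (p), the Gröbner basis of I + (p) is {1}, and the enlarged system has no common solution — adjoining p is inconsistent.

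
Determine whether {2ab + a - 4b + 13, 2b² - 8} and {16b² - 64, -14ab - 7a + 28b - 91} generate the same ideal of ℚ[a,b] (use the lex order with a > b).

For a fixed monomial order, each ideal has a unique reduced Gröbner basis; comparing bases decides equality.
Buchberger on the first generating set:
f_1 = 2ab + a - 4b + 13, LT = ab.
f_2 = 2b² - 8, LT = b².

S(f_1,f_2): lcm = ab². S = ½ab + 4a - 2b² + 13/2b.
  leading term ab: subtract (¼)·f_1 from ½ab + 4a - 2b² + 13/2b → 15/4a - 2b² + 15/2b - 13/4
  leading term a: no divisor's leading term divides it; move 15/4a to the remainder.
  leading term b²: subtract (-1)·f_2 from -2b² + 15/2b - 13/4 → 15/2b - 45/4
  leading term b: no divisor's leading term divides it; move 15/2b to the remainder.
  leading term 1: no divisor's leading term divides it; move -45/4 to the remainder.
  remainder 15/4a + 15/2b - 45/4 ≠ 0; add g_3 = 15/4a + 15/2b - 45/4 to the basis.

The other S-polynomials (S(f_1,g_3), S(f_2,g_3)) all reduce to 0 modulo the current basis, so we have a Gröbner basis.
Inter-reduce: drop elements whose leading term is divisible by another's, tail-reduce, and make monic.
Reduced Gröbner basis: {a + 2b - 3, b² - 4}.

Buchberger on the second generating set:
h_1 = 16b² - 64, LT = b².
h_2 = -14ab - 7a + 28b - 91, LT = ab.

S(h_1,h_2): lcm = ab². S = -½ab - 4a + 2b² - 13/2b.
  leading term ab: subtract (1/28)·h_2 from -½ab - 4a + 2b² - 13/2b → -15/4a + 2b² - 15/2b + 13/4
  leading term a: no divisor's leading term divides it; move -15/4a to the remainder.
  leading term b²: subtract (⅛)·h_1 from 2b² - 15/2b + 13/4 → -15/2b + 45/4
  leading term b: no divisor's leading term divides it; move -15/2b to the remainder.
  leading term 1: no divisor's leading term divides it; move 45/4 to the remainder.
  remainder -15/4a - 15/2b + 45/4 ≠ 0; add k_3 = -15/4a - 15/2b + 45/4 to the basis.

The other S-polynomials (S(h_1,k_3), S(h_2,k_3)) all reduce to 0 modulo the current basis, so we have a Gröbner basis.
Inter-reduce: drop elements whose leading term is divisible by another's, tail-reduce, and make monic.
Reduced Gröbner basis: {a + 2b - 3, b² - 4}.

These coincide, so the ideals are equal.

Yes, the ideals are equal.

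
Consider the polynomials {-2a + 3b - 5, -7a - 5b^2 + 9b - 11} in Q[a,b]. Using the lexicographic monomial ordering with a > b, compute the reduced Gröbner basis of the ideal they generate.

This is the nonlinear analogue of row-reducing a linear system.

f_1 = -2a + 3b - 5, LT = a.
f_2 = -7a - 5b^2 + 9b - 11, LT = a.

S(f_1,f_2): lcm = a. S = -5/7b^2 - 3/14b + 13/14.
  leading term b^2: no divisor's leading term divides it; move -5/7b^2 to the remainder.
  leading term b: no divisor's leading term divides it; move -3/14b to the remainder.
  leading term 1: no divisor's leading term divides it; move 13/14 to the remainder.
  remainder -5/7b^2 - 3/14b + 13/14 ≠ 0; add g_3 = -5/7b^2 - 3/14b + 13/14 to the basis.

The other S-polynomials (S(f_1,g_3), S(f_2,g_3)) all reduce to 0 modulo the current basis, so we have a Gröbner basis.
Inter-reduce: drop elements whose leading term is divisible by another's, tail-reduce, and make monic.

G = {a - 3/2b + 5/2, b^2 + 3/10b - 13/10}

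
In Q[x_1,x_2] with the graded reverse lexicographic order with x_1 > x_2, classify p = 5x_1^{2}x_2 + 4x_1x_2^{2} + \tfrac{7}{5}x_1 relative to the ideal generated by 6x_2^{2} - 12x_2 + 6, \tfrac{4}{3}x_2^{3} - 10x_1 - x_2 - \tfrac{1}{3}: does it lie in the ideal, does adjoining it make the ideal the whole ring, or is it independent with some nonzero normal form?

First compute the reduced Gröbner basis of I by Buchberger's algorithm.
f_1 = 6x_2^{2} - 12x_2 + 6, LT = x_2^{2}.
f_2 = \tfrac{4}{3}x_2^{3} - 10x_1 - x_2 - \tfrac{1}{3}, LT = x_2^{3}.

S(f_1,f_2): lcm = x_2^{3}. S = -2x_2^{2} + \tfrac{15}{2}x_1 + \tfrac{7}{4}x_2 + \tfrac{1}{4}.
  leading term x_2^{2}: subtract (-\tfrac{1}{3})·f_1 from -2x_2^{2} + \tfrac{15}{2}x_1 + \tfrac{7}{4}x_2 + \tfrac{1}{4} → \tfrac{15}{2}x_1 - \tfrac{9}{4}x_2 + \tfrac{9}{4}
  leading term x_1: no divisor's leading term divides it; move \tfrac{15}{2}x_1 to the remainder.
  leading term x_2: no divisor's leading term divides it; move -\tfrac{9}{4}x_2 to the remainder.
  leading term 1: no divisor's leading term divides it; move \tfrac{9}{4} to the remainder.
  remainder \tfrac{15}{2}x_1 - \tfrac{9}{4}x_2 + \tfrac{9}{4} ≠ 0; add h_3 = \tfrac{15}{2}x_1 - \tfrac{9}{4}x_2 + \tfrac{9}{4} to the basis.

The other S-polynomials (S(f_1,h_3), S(f_2,h_3)) all reduce to 0 modulo the current basis, so we have a Gröbner basis.
Inter-reduce: drop elements whose leading term is divisible by another's, tail-reduce, and make monic.
Reduced Gröbner basis: {x_2^{2} - 2x_2 + 1, x_1 - \tfrac{3}{10}x_2 + \tfrac{3}{10}}.
Label its elements g_1 = x_2^{2} - 2x_2 + 1, g_2 = x_1 - \tfrac{3}{10}x_2 + \tfrac{3}{10}.

Reduce p = 5x_1^{2}x_2 + 4x_1x_2^{2} + \tfrac{7}{5}x_1 modulo G:
  leading term x_1^{2}x_2: subtract (5x_1x_2)·g_2 from 5x_1^{2}x_2 + 4x_1x_2^{2} + \tfrac{7}{5}x_1 → \tfrac{11}{2}x_1x_2^{2} - \tfrac{3}{2}x_1x_2 + \tfrac{7}{5}x_1
  leading term x_1x_2^{2}: subtract (\tfrac{11}{2}x_1)·g_1 from \tfrac{11}{2}x_1x_2^{2} - \tfrac{3}{2}x_1x_2 + \tfrac{7}{5}x_1 → \tfrac{19}{2}x_1x_2 - \tfrac{41}{10}x_1
  leading term x_1x_2: subtract (\tfrac{19}{2}x_2)·g_2 from \tfrac{19}{2}x_1x_2 - \tfrac{41}{10}x_1 → \tfrac{57}{20}x_2^{2} - \tfrac{41}{10}x_1 - \tfrac{57}{20}x_2
  leading term x_2^{2}: subtract (\tfrac{57}{20})·g_1 from \tfrac{57}{20}x_2^{2} - \tfrac{41}{10}x_1 - \tfrac{57}{20}x_2 → -\tfrac{41}{10}x_1 + \tfrac{57}{20}x_2 - \tfrac{57}{20}
  leading term x_1: subtract (-\tfrac{41}{10})·g_2 from -\tfrac{41}{10}x_1 + \tfrac{57}{20}x_2 - \tfrac{57}{20} → \tfrac{81}{50}x_2 - \tfrac{81}{50}
  leading term x_2: no divisor's leading term divides it; move \tfrac{81}{50}x_2 to the remainder.
  leading term 1: no divisor's leading term divides it; move -\tfrac{81}{50} to the remainder.
  normal form = \tfrac{81}{50}x_2 - \tfrac{81}{50}.
The normal form is nonzero, so p ∉ I. Since p minus its normal form lies in I, I + (p) = I + (r) where r = \tfrac{81}{50}x_2 - \tfrac{81}{50}; decide whether this ideal is the whole ring.
Run Buchberger on G together with r (pairs among the g_i already reduce to 0 since G is a Gröbner basis):
g_1 = x_2^{2} - 2x_2 + 1, LT = x_2^{2}.
g_2 = x_1 - \tfrac{3}{10}x_2 + \tfrac{3}{10}, LT = x_1.
r = \tfrac{81}{50}x_2 - \tfrac{81}{50}, LT = x_2.

The S-polynomials (S(g_1,g_2), S(g_1,r), S(g_2,r)) all reduce to 0 modulo the current basis, so we have a Gröbner basis.
Inter-reduce: drop elements whose leading term is divisible by another's, tail-reduce, and make monic.
Reduced Gröbner basis: {x_1, x_2 - 1}.
The reduced Gröbner basis of I + (p) is {x_1, x_2 - 1} ≠ {1}, a proper ideal, so the enlarged system stays consistent: p is independent of I, with normal form \tfrac{81}{50}x_2 - \tfrac{81}{50}.

5x_1^{2}x_2 + 4x_1x_2^{2} + \tfrac{7}{5}x_1 is independent of I; its normal form modulo I is \tfrac{81}{50}x_2 - \tfrac{81}{50}.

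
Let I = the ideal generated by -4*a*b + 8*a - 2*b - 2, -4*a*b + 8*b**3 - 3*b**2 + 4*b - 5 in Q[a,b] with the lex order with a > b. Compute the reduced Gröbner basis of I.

G = {a - b**3 + 3/8*b**2 - 3/4*b + 3/8, b**4 - 19/8*b**3 + 3/2*b**2 - 11/8*b + 5/4}

f_1 = -4*a*b + 8*a - 2*b - 2, LT = a*b.
f_2 = -4*a*b + 8*b**3 - 3*b**2 + 4*b - 5, LT = a*b.

S(f_1,f_2): lcm = a*b. S = -2*a + 2*b**3 - 3/4*b**2 + 3/2*b - 3/4.
  reduce S modulo (f_1, f_2):
  remainder -2*a + 2*b**3 - 3/4*b**2 + 3/2*b - 3/4 ≠ 0; add g_3 = -2*a + 2*b**3 - 3/4*b**2 + 3/2*b - 3/4 to the basis.

S(f_1,g_3): lcm = a*b. S = -2*a + b**4 - 3/8*b**3 + 3/4*b**2 + 1/8*b + 1/2.
  reduce S modulo (f_1, f_2, g_3):
  remainder b**4 - 19/8*b**3 + 3/2*b**2 - 11/8*b + 5/4 ≠ 0; add g_4 = b**4 - 19/8*b**3 + 3/2*b**2 - 11/8*b + 5/4 to the basis.

The other S-polynomials (S(f_2,g_3), S(f_1,g_4), S(f_2,g_4), S(g_3,g_4)) all reduce to 0 modulo the current basis, so we have a Gröbner basis.
Inter-reduce: drop elements whose leading term is divisible by another's, tail-reduce, and make monic.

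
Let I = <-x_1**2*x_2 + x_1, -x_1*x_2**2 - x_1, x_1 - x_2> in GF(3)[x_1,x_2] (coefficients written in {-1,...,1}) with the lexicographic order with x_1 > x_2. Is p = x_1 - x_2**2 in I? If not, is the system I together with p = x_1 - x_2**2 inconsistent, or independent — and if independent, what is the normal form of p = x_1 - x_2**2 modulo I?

First compute the reduced Gröbner basis of I by Buchberger's algorithm.
f_1 = -x_1**2*x_2 + x_1, LT = x_1**2*x_2.
f_2 = -x_1*x_2**2 - x_1, LT = x_1*x_2**2.
f_3 = x_1 - x_2, LT = x_1.

S(f_1,f_2): lcm = x_1**2*x_2**2. S = -x_1**2 - x_1*x_2.
  leading term x_1**2: subtract (-x_1)·f_3 from -x_1**2 - x_1*x_2 → x_1*x_2
  leading term x_1*x_2: subtract (x_2)·f_3 from x_1*x_2 → x_2**2
  leading term x_2**2: no divisor's leading term divides it; move x_2**2 to the remainder.
  remainder x_2**2 ≠ 0; add h_4 = x_2**2 to the basis.

S(f_1,f_3): lcm = x_1**2*x_2. S = x_1*x_2**2 - x_1.
  leading term x_1*x_2**2: subtract (-1)·f_2 from x_1*x_2**2 - x_1 → x_1
  leading term x_1: subtract (1)·f_3 from x_1 → x_2
  leading term x_2: no divisor's leading term divides it; move x_2 to the remainder.
  remainder x_2 ≠ 0; add h_5 = x_2 to the basis.

S(f_2,f_3): lcm = x_1*x_2**2. S = x_1 + x_2**3.
  leading term x_1: subtract (1)·f_3 from x_1 + x_2**3 → x_2**3 + x_2
  leading term x_2**3: subtract (x_2)·h_4 from x_2**3 + x_2 → x_2
  leading term x_2: subtract (1)·h_5 from x_2 → 0
  remainder 0.

S(f_1,h_4): lcm = x_1**2*x_2**2. S = -x_1*x_2.
  leading term x_1*x_2: subtract (-x_2)·f_3 from -x_1*x_2 → -x_2**2
  leading term x_2**2: subtract (-1)·h_4 from -x_2**2 → 0
  remainder 0.

S(f_2,h_4): lcm = x_1*x_2**2. S = x_1.
  leading term x_1: subtract (1)·f_3 from x_1 → x_2
  leading term x_2: subtract (1)·h_5 from x_2 → 0
  remainder 0.

S(f_3,h_4): leading monomials are coprime, so the S-polynomial reduces to 0 (Buchberger's first criterion).
S(f_1,h_5): lcm = x_1**2*x_2. S = -x_1.
  leading term x_1: subtract (-1)·f_3 from -x_1 → -x_2
  leading term x_2: subtract (-1)·h_5 from -x_2 → 0
  remainder 0.

S(f_2,h_5): lcm = x_1*x_2**2. S = x_1.
  leading term x_1: subtract (1)·f_3 from x_1 → x_2
  leading term x_2: subtract (1)·h_5 from x_2 → 0
  remainder 0.

S(f_3,h_5): leading monomials are coprime, so the S-polynomial reduces to 0 (Buchberger's first criterion).
S(h_4,h_5): lcm = x_2**2. S = 0.
  remainder 0.

Every S-polynomial of the final basis reduces to 0, so we have a Gröbner basis.
Inter-reduce: drop elements whose leading term is divisible by another's, tail-reduce, and make monic.
Reduced Gröbner basis: {x_1, x_2}.
Label its elements g_1 = x_1, g_2 = x_2.

Reduce p = x_1 - x_2**2 modulo G:
  leading term x_1: subtract (1)·g_1 from x_1 - x_2**2 → -x_2**2
  leading term x_2**2: subtract (-x_2)·g_2 from -x_2**2 → 0
  normal form = 0.
Since the normal form is 0, p ∈ I.

The remainder on division by a Gröbner basis is unique — it is the normal form.

x_1 - x_2**2 lies in I (it reduces to 0).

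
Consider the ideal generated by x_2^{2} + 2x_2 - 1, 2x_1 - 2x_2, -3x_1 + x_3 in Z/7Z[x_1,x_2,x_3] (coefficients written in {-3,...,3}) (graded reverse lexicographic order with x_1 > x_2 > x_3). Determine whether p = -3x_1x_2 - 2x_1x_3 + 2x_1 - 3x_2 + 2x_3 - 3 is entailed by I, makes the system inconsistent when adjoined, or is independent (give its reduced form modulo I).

First compute the reduced Gröbner basis of I by Buchberger's algorithm.
f_1 = x_2^{2} + 2x_2 - 1, LT = x_2^{2}.
f_2 = 2x_1 - 2x_2, LT = x_1.
f_3 = -3x_1 + x_3, LT = x_1.

S(f_2,f_3): lcm = x_1. S = -x_2 - 2x_3.
  leading term x_2: no divisor's leading term divides it; move -x_2 to the remainder.
  leading term x_3: no divisor's leading term divides it; move -2x_3 to the remainder.
  remainder -x_2 - 2x_3 ≠ 0; add h_4 = -x_2 - 2x_3 to the basis.

S(f_1,h_4): lcm = x_2^{2}. S = -2x_2x_3 + 2x_2 - 1.
  leading term x_2x_3: subtract (2x_3)·h_4 from -2x_2x_3 + 2x_2 - 1 → -3x_3^{2} + 2x_2 - 1
  leading term x_3^{2}: no divisor's leading term divides it; move -3x_3^{2} to the remainder.
  leading term x_2: subtract (-2)·h_4 from 2x_2 - 1 → 3x_3 - 1
  leading term x_3: no divisor's leading term divides it; move 3x_3 to the remainder.
  leading term 1: no divisor's leading term divides it; move -1 to the remainder.
  remainder -3x_3^{2} + 3x_3 - 1 ≠ 0; add h_5 = -3x_3^{2} + 3x_3 - 1 to the basis.

The other S-polynomials (S(f_1,f_2), S(f_1,f_3), S(f_2,h_4), S(f_3,h_4), S(f_1,h_5), S(f_2,h_5), S(f_3,h_5), S(h_4,h_5)) all reduce to 0 modulo the current basis, so we have a Gröbner basis.
Inter-reduce: drop elements whose leading term is divisible by another's, tail-reduce, and make monic.
Reduced Gröbner basis: {x_3^{2} - x_3 - 2, x_1 + 2x_3, x_2 + 2x_3}.
Label its elements g_1 = x_3^{2} - x_3 - 2, g_2 = x_1 + 2x_3, g_3 = x_2 + 2x_3.

Reduce p = -3x_1x_2 - 2x_1x_3 + 2x_1 - 3x_2 + 2x_3 - 3 modulo G:
  leading term x_1x_2: subtract (-3x_2)·g_2 from -3x_1x_2 - 2x_1x_3 + 2x_1 - 3x_2 + 2x_3 - 3 → -2x_1x_3 - x_2x_3 + 2x_1 - 3x_2 + 2x_3 - 3
  leading term x_1x_3: subtract (-2x_3)·g_2 from -2x_1x_3 - x_2x_3 + 2x_1 - 3x_2 + 2x_3 - 3 → -x_2x_3 - 3x_3^{2} + 2x_1 - 3x_2 + 2x_3 - 3
  leading term x_2x_3: subtract (-x_3)·g_3 from -x_2x_3 - 3x_3^{2} + 2x_1 - 3x_2 + 2x_3 - 3 → -x_3^{2} + 2x_1 - 3x_2 + 2x_3 - 3
  leading term x_3^{2}: subtract (-1)·g_1 from -x_3^{2} + 2x_1 - 3x_2 + 2x_3 - 3 → 2x_1 - 3x_2 + x_3 + 2
  leading term x_1: subtract (2)·g_2 from 2x_1 - 3x_2 + x_3 + 2 → -3x_2 - 3x_3 + 2
  leading term x_2: subtract (-3)·g_3 from -3x_2 - 3x_3 + 2 → 3x_3 + 2
  leading term x_3: no divisor's leading term divides it; move 3x_3 to the remainder.
  leading term 1: no divisor's leading term divides it; move 2 to the remainder.
  normal form = 3x_3 + 2.
The normal form is nonzero, so p ∉ I. Since p minus its normal form lies in I, I + (p) = I + (r) where r = 3x_3 + 2; decide whether this ideal is the whole ring.
Run Buchberger on G together with r (pairs among the g_i already reduce to 0 since G is a Gröbner basis):
g_1 = x_3^{2} - x_3 - 2, LT = x_3^{2}.
g_2 = x_1 + 2x_3, LT = x_1.
g_3 = x_2 + 2x_3, LT = x_2.
r = 3x_3 + 2, LT = x_3.

S(g_1,r): lcm = x_3^{2}. S = 3x_3 - 2.
  leading term x_3: subtract (1)·r from 3x_3 - 2 → 3
  leading term 1: no divisor's leading term divides it; move 3 to the remainder.
  remainder 3 ≠ 0; add m_5 = 3 to the basis.

The other S-polynomials (S(g_1,g_2), S(g_1,g_3), S(g_2,g_3), S(g_2,r), S(g_3,r), S(g_1,m_5), S(g_2,m_5), S(g_3,m_5), S(r,m_5)) all reduce to 0 modulo the current basis, so we have a Gröbner basis.
Inter-reduce: drop elements whose leading term is divisible by another's, tail-reduce, and make monic.
Reduced Gröbner basis: {1}.
The reduced Gröbner basis of I + (p) is {1}: the ideal is the whole ring, so the enlarged system has no common solution — adjoining p is inconsistent.

Adjoining -3x_1x_2 - 2x_1x_3 + 2x_1 - 3x_2 + 2x_3 - 3 makes the ideal the whole ring: the system is inconsistent.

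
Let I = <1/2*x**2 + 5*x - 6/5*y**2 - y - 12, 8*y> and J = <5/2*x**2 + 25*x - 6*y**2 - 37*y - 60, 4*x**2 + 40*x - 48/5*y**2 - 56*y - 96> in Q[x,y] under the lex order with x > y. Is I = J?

Yes, the ideals are equal.

Equality of ideals is decidable: compute both reduced Gröbner bases (unique for the ordering) and check whether they agree.
Buchberger on the first generating set:
f_1 = 1/2*x**2 + 5*x - 6/5*y**2 - y - 12, LT = x**2.
f_2 = 8*y, LT = y.

S(f_1,f_2): leading monomials are coprime, so the S-polynomial reduces to 0 (Buchberger's first criterion).
Every S-polynomial of the final basis reduces to 0, so we have a Gröbner basis.
Inter-reduce: drop elements whose leading term is divisible by another's, tail-reduce, and make monic.
Reduced Gröbner basis: {x**2 + 10*x - 24, y}.

Buchberger on the second generating set:
h_1 = 5/2*x**2 + 25*x - 6*y**2 - 37*y - 60, LT = x**2.
h_2 = 4*x**2 + 40*x - 48/5*y**2 - 56*y - 96, LT = x**2.

S(h_1,h_2): lcm = x**2. S = -4/5*y.
  leading term y: no divisor's leading term divides it; move -4/5*y to the remainder.
  remainder -4/5*y ≠ 0; add k_3 = -4/5*y to the basis.

S(h_1,k_3): leading monomials are coprime, so the S-polynomial reduces to 0 (Buchberger's first criterion).
S(h_2,k_3): leading monomials are coprime, so the S-polynomial reduces to 0 (Buchberger's first criterion).
Every S-polynomial of the final basis reduces to 0, so we have a Gröbner basis.
Inter-reduce: drop elements whose leading term is divisible by another's, tail-reduce, and make monic.
Reduced Gröbner basis: {x**2 + 10*x - 24, y}.

These coincide, so the ideals are equal.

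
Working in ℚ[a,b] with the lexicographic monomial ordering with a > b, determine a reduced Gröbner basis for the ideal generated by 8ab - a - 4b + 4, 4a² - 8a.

f_1 = 8ab - a - 4b + 4, LT = ab.
f_2 = 4a² - 8a, LT = a².

S(f_1,f_2): lcm = a²b. S = -⅛a² + 3/2ab + ½a.
  leading term a²: subtract (-1/32)·f_2 from -⅛a² + 3/2ab + ½a → 3/2ab + ¼a
  leading term ab: subtract (3/16)·f_1 from 3/2ab + ¼a → 7/16a + ¾b - ¾
  leading term a: no divisor's leading term divides it; move 7/16a to the remainder.
  leading term b: no divisor's leading term divides it; move ¾b to the remainder.
  leading term 1: no divisor's leading term divides it; move -¾ to the remainder.
  remainder 7/16a + ¾b - ¾ ≠ 0; add g_3 = 7/16a + ¾b - ¾ to the basis.

S(f_1,g_3): lcm = ab. S = -⅛a - 12/7b² + 17/14b + ½.
  leading term a: subtract (-2/7)·g_3 from -⅛a - 12/7b² + 17/14b + ½ → -12/7b² + 10/7b + 2/7
  leading term b²: no divisor's leading term divides it; move -12/7b² to the remainder.
  leading term b: no divisor's leading term divides it; move 10/7b to the remainder.
  leading term 1: no divisor's leading term divides it; move 2/7 to the remainder.
  remainder -12/7b² + 10/7b + 2/7 ≠ 0; add g_4 = -12/7b² + 10/7b + 2/7 to the basis.

S(f_2,g_3): lcm = a². S = -12/7ab - 2/7a.
  leading term ab: subtract (-3/14)·f_1 from -12/7ab - 2/7a → -½a - 6/7b + 6/7
  leading term a: subtract (-8/7)·g_3 from -½a - 6/7b + 6/7 → 0
  remainder 0.

S(f_1,g_4): lcm = ab². S = 17/24ab + ⅙a - ½b² + ½b.
  leading term ab: subtract (17/192)·f_1 from 17/24ab + ⅙a - ½b² + ½b → 49/192a - ½b² + 41/48b - 17/48
  leading term a: subtract (7/12)·g_3 from 49/192a - ½b² + 41/48b - 17/48 → -½b² + 5/12b + 1/12
  leading term b²: subtract (7/24)·g_4 from -½b² + 5/12b + 1/12 → 0
  remainder 0.

S(f_2,g_4): leading monomials are coprime, so the S-polynomial reduces to 0 (Buchberger's first criterion).
S(g_3,g_4): leading monomials are coprime, so the S-polynomial reduces to 0 (Buchberger's first criterion).
Every S-polynomial of the final basis reduces to 0, so we have a Gröbner basis.
Inter-reduce: drop elements whose leading term is divisible by another's, tail-reduce, and make monic.

G = {a + 12/7b - 12/7, b² - ⅚b - ⅙}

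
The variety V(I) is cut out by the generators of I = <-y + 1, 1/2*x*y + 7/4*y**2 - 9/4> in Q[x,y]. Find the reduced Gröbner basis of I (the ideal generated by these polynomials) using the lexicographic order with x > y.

G = {x - 1, y - 1}

f_1 = -y + 1, LT = y.
f_2 = 1/2*x*y + 7/4*y**2 - 9/4, LT = x*y.

S(f_1,f_2): lcm = x*y. S = -x - 7/2*y**2 + 9/2.
  reduce S modulo (f_1, f_2):
  remainder -x + 1 ≠ 0; add g_3 = -x + 1 to the basis.

The other S-polynomials (S(f_1,g_3), S(f_2,g_3)) all reduce to 0 modulo the current basis, so we have a Gröbner basis.
Inter-reduce: drop elements whose leading term is divisible by another's, tail-reduce, and make monic.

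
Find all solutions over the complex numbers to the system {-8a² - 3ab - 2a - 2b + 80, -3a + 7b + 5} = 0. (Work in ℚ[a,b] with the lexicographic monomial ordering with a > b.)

Compute a lex Gröbner basis by Buchberger's algorithm.
f_1 = -8a² - 3ab - 2a - 2b + 80, LT = a².
f_2 = -3a + 7b + 5, LT = a.

S(f_1,f_2): lcm = a². S = 65/24ab + 23/12a + ¼b - 10.
  leading term ab: subtract (-65/72b)·f_2 from 65/24ab + 23/12a + ¼b - 10 → 23/12a + 455/72b² + 343/72b - 10
  leading term a: subtract (-23/36)·f_2 from 23/12a + 455/72b² + 343/72b - 10 → 455/72b² + 665/72b - 245/36
  leading term b²: no divisor's leading term divides it; move 455/72b² to the remainder.
  leading term b: no divisor's leading term divides it; move 665/72b to the remainder.
  leading term 1: no divisor's leading term divides it; move -245/36 to the remainder.
  remainder 455/72b² + 665/72b - 245/36 ≠ 0; add h_3 = 455/72b² + 665/72b - 245/36 to the basis.

S(f_1,h_3): leading monomials are coprime, so the S-polynomial reduces to 0 (Buchberger's first criterion).
S(f_2,h_3): leading monomials are coprime, so the S-polynomial reduces to 0 (Buchberger's first criterion).
Every S-polynomial of the final basis reduces to 0, so we have a Gröbner basis.
Inter-reduce: drop elements whose leading term is divisible by another's, tail-reduce, and make monic.
Reduced Gröbner basis: {a - 7/3b - 5/3, b² + 19/13b - 14/13}.

A lex Gröbner basis eliminates variables successively. Here b² + 19/13b - 14/13 depends only on b, with roots {-2, 7/13}; lifting each root through the earlier basis elements recovers the full solutions.
  b = -2: the earlier basis element becomes a + 3 = 0, giving a = -3 — point (-3, -2).
  b = 7/13: the earlier basis element becomes a - 38/13 = 0, giving a = 38/13 — point (38/13, 7/13).
Each listed point satisfies every original equation (direct substitution).

{(-3, -2), (38/13, 7/13)}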